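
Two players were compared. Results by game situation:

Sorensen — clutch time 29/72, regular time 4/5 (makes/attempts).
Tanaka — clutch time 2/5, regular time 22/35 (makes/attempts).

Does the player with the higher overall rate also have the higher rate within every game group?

No

Clutch time: Sorensen 29/72 = 40.3%, Tanaka 2/5 = 40.0% → Sorensen
Regular time: Sorensen 4/5 = 80.0%, Tanaka 22/35 = 62.9% → Sorensen
Overall: Sorensen 33/77 = 42.9%, Tanaka 24/40 = 60.0% → Tanaka
Sorensen wins each game group but Tanaka wins overall — the comparison reverses. Sorensen's attempts skew toward clutch time, which has a lower base rate.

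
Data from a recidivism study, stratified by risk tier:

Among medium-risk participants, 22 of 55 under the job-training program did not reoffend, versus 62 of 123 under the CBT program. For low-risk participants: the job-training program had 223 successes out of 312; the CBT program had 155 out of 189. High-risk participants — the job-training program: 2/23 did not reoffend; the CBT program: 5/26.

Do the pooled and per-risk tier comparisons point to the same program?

Yes

Medium-risk: the job-training program 22/55 = 40.0%, the CBT program 62/123 = 50.4% → the CBT program
Low-risk: the job-training program 223/312 = 71.5%, the CBT program 155/189 = 82.0% → the CBT program
High-risk: the job-training program 2/23 = 8.7%, the CBT program 5/26 = 19.2% → the CBT program
Overall: the job-training program 247/390 = 63.3%, the CBT program 222/338 = 65.7% → the CBT program
The CBT program wins overall and in every risk group — no reversal.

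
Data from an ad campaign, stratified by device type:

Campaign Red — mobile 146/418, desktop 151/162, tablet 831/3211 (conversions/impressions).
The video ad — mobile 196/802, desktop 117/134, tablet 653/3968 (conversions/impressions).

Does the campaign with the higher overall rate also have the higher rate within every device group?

Yes

Mobile: Campaign Red 146/418 = 34.9%, the video ad 196/802 = 24.4% → Campaign Red
Desktop: Campaign Red 151/162 = 93.2%, the video ad 117/134 = 87.3% → Campaign Red
Tablet: Campaign Red 831/3211 = 25.9%, the video ad 653/3968 = 16.5% → Campaign Red
Overall: Campaign Red 1128/3791 = 29.8%, the video ad 966/4904 = 19.7% → Campaign Red
Campaign Red wins overall and in every device group — no reversal.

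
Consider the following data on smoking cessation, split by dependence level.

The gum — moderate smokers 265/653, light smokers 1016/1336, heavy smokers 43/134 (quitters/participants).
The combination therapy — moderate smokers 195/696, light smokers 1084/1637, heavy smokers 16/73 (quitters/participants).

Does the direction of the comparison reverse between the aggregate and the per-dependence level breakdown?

No

Moderate smokers: the gum 265/653 = 40.6%, the combination therapy 195/696 = 28.0% → the gum
Light smokers: the gum 1016/1336 = 76.0%, the combination therapy 1084/1637 = 66.2% → the gum
Heavy smokers: the gum 43/134 = 32.1%, the combination therapy 16/73 = 21.9% → the gum
Overall: the gum 1324/2123 = 62.4%, the combination therapy 1295/2406 = 53.8% → the gum
The gum wins overall and in every dependence group — no reversal.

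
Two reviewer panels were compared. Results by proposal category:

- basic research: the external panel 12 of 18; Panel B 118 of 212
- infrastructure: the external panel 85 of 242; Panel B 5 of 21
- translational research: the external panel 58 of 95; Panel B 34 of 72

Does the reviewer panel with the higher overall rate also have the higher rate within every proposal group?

No

Basic research: the external panel 12/18 = 66.7%, Panel B 118/212 = 55.7% → the external panel
Infrastructure: the external panel 85/242 = 35.1%, Panel B 5/21 = 23.8% → the external panel
Translational research: the external panel 58/95 = 61.1%, Panel B 34/72 = 47.2% → the external panel
Overall: the external panel 155/355 = 43.7%, Panel B 157/305 = 51.5% → Panel B
The external panel wins each proposal group but Panel B wins overall — the comparison reverses. The external panel's proposals skew toward infrastructure, which has a lower base rate.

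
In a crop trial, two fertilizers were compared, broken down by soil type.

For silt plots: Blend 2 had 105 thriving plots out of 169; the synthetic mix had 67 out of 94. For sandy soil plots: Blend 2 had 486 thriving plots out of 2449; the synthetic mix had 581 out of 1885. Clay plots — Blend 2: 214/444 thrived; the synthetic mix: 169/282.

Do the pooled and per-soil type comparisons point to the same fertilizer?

Silt: Blend 2 105/169 = 62.1%, the synthetic mix 67/94 = 71.3% → the synthetic mix
Sandy soil: Blend 2 486/2449 = 19.8%, the synthetic mix 581/1885 = 30.8% → the synthetic mix
Clay: Blend 2 214/444 = 48.2%, the synthetic mix 169/282 = 59.9% → the synthetic mix
Overall: Blend 2 805/3062 = 26.3%, the synthetic mix 817/2261 = 36.1% → the synthetic mix
The synthetic mix wins overall and in every soil group — no reversal.

Yes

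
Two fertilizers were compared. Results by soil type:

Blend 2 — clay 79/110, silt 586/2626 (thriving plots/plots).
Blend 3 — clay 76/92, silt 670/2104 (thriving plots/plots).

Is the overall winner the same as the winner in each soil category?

Yes

Clay: Blend 2 79/110 = 71.8%, Blend 3 76/92 = 82.6% → Blend 3
Silt: Blend 2 586/2626 = 22.3%, Blend 3 670/2104 = 31.8% → Blend 3
Overall: Blend 2 665/2736 = 24.3%, Blend 3 746/2196 = 34.0% → Blend 3
Blend 3 wins overall and in every soil group — no reversal.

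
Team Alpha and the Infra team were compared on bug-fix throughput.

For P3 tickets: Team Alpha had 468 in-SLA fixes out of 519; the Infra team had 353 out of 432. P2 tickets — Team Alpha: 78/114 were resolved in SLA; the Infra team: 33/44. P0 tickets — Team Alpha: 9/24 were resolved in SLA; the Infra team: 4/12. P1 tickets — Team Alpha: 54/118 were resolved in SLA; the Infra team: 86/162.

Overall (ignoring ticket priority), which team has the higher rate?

P3: Team Alpha 468/519 = 90.2%, the Infra team 353/432 = 81.7% → Team Alpha
P2: Team Alpha 78/114 = 68.4%, the Infra team 33/44 = 75.0% → the Infra team
P0: Team Alpha 9/24 = 37.5%, the Infra team 4/12 = 33.3% → Team Alpha
P1: Team Alpha 54/118 = 45.8%, the Infra team 86/162 = 53.1% → the Infra team
Overall: Team Alpha 609/775 = 78.6%, the Infra team 476/650 = 73.2% → Team Alpha
(Neither sweeps every ticket group, but Team Alpha has the higher pooled rate.)

Team Alpha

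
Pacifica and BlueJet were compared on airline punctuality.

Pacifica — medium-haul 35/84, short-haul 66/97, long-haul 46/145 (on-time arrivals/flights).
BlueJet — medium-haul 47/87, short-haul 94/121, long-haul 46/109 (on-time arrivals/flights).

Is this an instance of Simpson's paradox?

No

Medium-haul: Pacifica 35/84 = 41.7%, BlueJet 47/87 = 54.0% → BlueJet
Short-haul: Pacifica 66/97 = 68.0%, BlueJet 94/121 = 77.7% → BlueJet
Long-haul: Pacifica 46/145 = 31.7%, BlueJet 46/109 = 42.2% → BlueJet
Overall: Pacifica 147/326 = 45.1%, BlueJet 187/317 = 59.0% → BlueJet
BlueJet wins overall and in every route group — no reversal.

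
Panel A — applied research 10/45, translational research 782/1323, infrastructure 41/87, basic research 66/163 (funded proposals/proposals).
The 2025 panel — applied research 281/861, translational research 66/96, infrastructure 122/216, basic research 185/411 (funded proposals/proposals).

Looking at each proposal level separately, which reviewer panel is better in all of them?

Applied research: Panel A 10/45 = 22.2%, the 2025 panel 281/861 = 32.6% → the 2025 panel
Translational research: Panel A 782/1323 = 59.1%, the 2025 panel 66/96 = 68.8% → the 2025 panel
Infrastructure: Panel A 41/87 = 47.1%, the 2025 panel 122/216 = 56.5% → the 2025 panel
Basic research: Panel A 66/163 = 40.5%, the 2025 panel 185/411 = 45.0% → the 2025 panel
The 2025 panel has the higher rate in all 4 groups.

the 2025 panel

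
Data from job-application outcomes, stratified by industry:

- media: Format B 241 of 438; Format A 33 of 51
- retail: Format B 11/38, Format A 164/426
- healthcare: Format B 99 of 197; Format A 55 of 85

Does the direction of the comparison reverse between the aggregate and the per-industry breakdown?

Media: Format B 241/438 = 55.0%, Format A 33/51 = 64.7% → Format A
Retail: Format B 11/38 = 28.9%, Format A 164/426 = 38.5% → Format A
Healthcare: Format B 99/197 = 50.3%, Format A 55/85 = 64.7% → Format A
Overall: Format B 351/673 = 52.2%, Format A 252/562 = 44.8% → Format B
Format A wins each industry group but Format B wins overall — the comparison reverses. Format A's applications skew toward retail, which has a lower base rate.

Yes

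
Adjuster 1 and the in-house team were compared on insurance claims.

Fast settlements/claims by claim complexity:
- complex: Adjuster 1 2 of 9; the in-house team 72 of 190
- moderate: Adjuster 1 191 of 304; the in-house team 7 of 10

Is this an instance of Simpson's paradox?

Complex: Adjuster 1 2/9 = 22.2%, the in-house team 72/190 = 37.9% → the in-house team
Moderate: Adjuster 1 191/304 = 62.8%, the in-house team 7/10 = 70.0% → the in-house team
Overall: Adjuster 1 193/313 = 61.7%, the in-house team 79/200 = 39.5% → Adjuster 1
The in-house team wins each claim group but Adjuster 1 wins overall — the comparison reverses. The in-house team's claims skew toward complex, which has a lower base rate.

Yes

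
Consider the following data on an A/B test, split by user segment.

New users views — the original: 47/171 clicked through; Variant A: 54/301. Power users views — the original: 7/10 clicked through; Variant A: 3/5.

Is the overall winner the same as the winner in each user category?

Yes

New users: the original 47/171 = 27.5%, Variant A 54/301 = 17.9% → the original
Power users: the original 7/10 = 70.0%, Variant A 3/5 = 60.0% → the original
Overall: the original 54/181 = 29.8%, Variant A 57/306 = 18.6% → the original
The original wins overall and in every user group — no reversal.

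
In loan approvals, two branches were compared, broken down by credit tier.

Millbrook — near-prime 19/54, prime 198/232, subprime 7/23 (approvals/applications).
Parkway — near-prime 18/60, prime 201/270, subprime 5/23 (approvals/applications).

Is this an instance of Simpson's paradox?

No

Near-prime: Millbrook 19/54 = 35.2%, Parkway 18/60 = 30.0% → Millbrook
Prime: Millbrook 198/232 = 85.3%, Parkway 201/270 = 74.4% → Millbrook
Subprime: Millbrook 7/23 = 30.4%, Parkway 5/23 = 21.7% → Millbrook
Overall: Millbrook 224/309 = 72.5%, Parkway 224/353 = 63.5% → Millbrook
Millbrook wins overall and in every credit group — no reversal.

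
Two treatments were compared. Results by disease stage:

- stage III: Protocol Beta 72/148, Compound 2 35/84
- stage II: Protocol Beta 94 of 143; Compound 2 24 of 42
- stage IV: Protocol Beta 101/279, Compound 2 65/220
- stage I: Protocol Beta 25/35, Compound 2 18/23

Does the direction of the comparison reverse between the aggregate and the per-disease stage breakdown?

No

Stage III: Protocol Beta 72/148 = 48.6%, Compound 2 35/84 = 41.7% → Protocol Beta
Stage II: Protocol Beta 94/143 = 65.7%, Compound 2 24/42 = 57.1% → Protocol Beta
Stage IV: Protocol Beta 101/279 = 36.2%, Compound 2 65/220 = 29.5% → Protocol Beta
Stage I: Protocol Beta 25/35 = 71.4%, Compound 2 18/23 = 78.3% → Compound 2
Overall: Protocol Beta 292/605 = 48.3%, Compound 2 142/369 = 38.5% → Protocol Beta
Neither sweeps: Protocol Beta wins 3 of 4 groups, Compound 2 wins 1. Protocol Beta wins overall but not every group — no Simpson reversal.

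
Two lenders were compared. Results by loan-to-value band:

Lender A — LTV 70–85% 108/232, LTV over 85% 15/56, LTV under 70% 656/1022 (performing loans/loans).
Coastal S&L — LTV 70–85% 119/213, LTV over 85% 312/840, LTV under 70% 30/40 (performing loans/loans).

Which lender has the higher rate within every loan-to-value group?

Coastal S&L

LTV 70–85%: Lender A 108/232 = 46.6%, Coastal S&L 119/213 = 55.9% → Coastal S&L
LTV over 85%: Lender A 15/56 = 26.8%, Coastal S&L 312/840 = 37.1% → Coastal S&L
LTV under 70%: Lender A 656/1022 = 64.2%, Coastal S&L 30/40 = 75.0% → Coastal S&L
Coastal S&L has the higher rate in all 3 groups.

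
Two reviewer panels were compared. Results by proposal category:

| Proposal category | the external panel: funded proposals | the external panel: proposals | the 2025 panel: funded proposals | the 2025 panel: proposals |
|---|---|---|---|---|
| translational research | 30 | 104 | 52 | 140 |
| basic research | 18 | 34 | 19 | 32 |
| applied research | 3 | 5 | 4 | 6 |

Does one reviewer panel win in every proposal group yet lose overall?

No

Translational research: the external panel 30/104 = 28.8%, the 2025 panel 52/140 = 37.1% → the 2025 panel
Basic research: the external panel 18/34 = 52.9%, the 2025 panel 19/32 = 59.4% → the 2025 panel
Applied research: the external panel 3/5 = 60.0%, the 2025 panel 4/6 = 66.7% → the 2025 panel
Overall: the external panel 51/143 = 35.7%, the 2025 panel 75/178 = 42.1% → the 2025 panel
The 2025 panel wins overall and in every proposal group — no reversal.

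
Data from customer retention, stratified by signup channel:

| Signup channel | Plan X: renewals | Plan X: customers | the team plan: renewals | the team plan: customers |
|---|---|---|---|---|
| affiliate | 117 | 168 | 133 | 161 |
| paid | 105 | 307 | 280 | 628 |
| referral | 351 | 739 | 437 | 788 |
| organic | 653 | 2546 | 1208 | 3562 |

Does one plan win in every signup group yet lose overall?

Affiliate: Plan X 117/168 = 69.6%, the team plan 133/161 = 82.6% → the team plan
Paid: Plan X 105/307 = 34.2%, the team plan 280/628 = 44.6% → the team plan
Referral: Plan X 351/739 = 47.5%, the team plan 437/788 = 55.5% → the team plan
Organic: Plan X 653/2546 = 25.6%, the team plan 1208/3562 = 33.9% → the team plan
Overall: Plan X 1226/3760 = 32.6%, the team plan 2058/5139 = 40.0% → the team plan
The team plan wins overall and in every signup group — no reversal.

No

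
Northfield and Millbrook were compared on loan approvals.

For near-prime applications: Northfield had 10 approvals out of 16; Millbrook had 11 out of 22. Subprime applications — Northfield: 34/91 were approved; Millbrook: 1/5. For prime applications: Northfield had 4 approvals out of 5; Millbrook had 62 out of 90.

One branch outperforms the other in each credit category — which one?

Near-prime: Northfield 10/16 = 62.5%, Millbrook 11/22 = 50.0% → Northfield
Subprime: Northfield 34/91 = 37.4%, Millbrook 1/5 = 20.0% → Northfield
Prime: Northfield 4/5 = 80.0%, Millbrook 62/90 = 68.9% → Northfield
Northfield has the higher rate in all 3 groups.

Northfield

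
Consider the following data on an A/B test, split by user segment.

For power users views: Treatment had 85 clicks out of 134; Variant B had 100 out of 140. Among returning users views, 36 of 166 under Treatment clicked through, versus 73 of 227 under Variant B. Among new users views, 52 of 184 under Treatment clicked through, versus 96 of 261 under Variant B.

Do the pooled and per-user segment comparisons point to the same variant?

Yes

Power users: Treatment 85/134 = 63.4%, Variant B 100/140 = 71.4% → Variant B
Returning users: Treatment 36/166 = 21.7%, Variant B 73/227 = 32.2% → Variant B
New users: Treatment 52/184 = 28.3%, Variant B 96/261 = 36.8% → Variant B
Overall: Treatment 173/484 = 35.7%, Variant B 269/628 = 42.8% → Variant B
Variant B wins overall and in every user group — no reversal.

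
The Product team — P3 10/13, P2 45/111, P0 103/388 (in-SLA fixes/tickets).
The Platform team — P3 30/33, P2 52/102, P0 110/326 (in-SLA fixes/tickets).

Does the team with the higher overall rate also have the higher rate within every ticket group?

Yes

P3: the Product team 10/13 = 76.9%, the Platform team 30/33 = 90.9% → the Platform team
P2: the Product team 45/111 = 40.5%, the Platform team 52/102 = 51.0% → the Platform team
P0: the Product team 103/388 = 26.5%, the Platform team 110/326 = 33.7% → the Platform team
Overall: the Product team 158/512 = 30.9%, the Platform team 192/461 = 41.6% → the Platform team
The Platform team wins overall and in every ticket group — no reversal.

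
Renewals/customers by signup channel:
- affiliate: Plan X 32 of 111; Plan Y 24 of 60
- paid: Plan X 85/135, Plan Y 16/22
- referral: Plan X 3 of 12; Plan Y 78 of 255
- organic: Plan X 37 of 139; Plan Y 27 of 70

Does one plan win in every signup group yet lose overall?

Yes

Affiliate: Plan X 32/111 = 28.8%, Plan Y 24/60 = 40.0% → Plan Y
Paid: Plan X 85/135 = 63.0%, Plan Y 16/22 = 72.7% → Plan Y
Referral: Plan X 3/12 = 25.0%, Plan Y 78/255 = 30.6% → Plan Y
Organic: Plan X 37/139 = 26.6%, Plan Y 27/70 = 38.6% → Plan Y
Overall: Plan X 157/397 = 39.5%, Plan Y 145/407 = 35.6% → Plan X
Plan Y wins each signup group but Plan X wins overall — the comparison reverses. Plan Y's customers skew toward referral, which has a lower base rate.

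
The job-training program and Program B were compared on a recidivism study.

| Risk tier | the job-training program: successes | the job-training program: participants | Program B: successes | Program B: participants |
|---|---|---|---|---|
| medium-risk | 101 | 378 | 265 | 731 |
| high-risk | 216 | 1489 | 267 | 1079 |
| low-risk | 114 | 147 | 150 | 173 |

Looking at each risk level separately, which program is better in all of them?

Program B

Medium-risk: the job-training program 101/378 = 26.7%, Program B 265/731 = 36.3% → Program B
High-risk: the job-training program 216/1489 = 14.5%, Program B 267/1079 = 24.7% → Program B
Low-risk: the job-training program 114/147 = 77.6%, Program B 150/173 = 86.7% → Program B
Program B has the higher rate in all 3 groups.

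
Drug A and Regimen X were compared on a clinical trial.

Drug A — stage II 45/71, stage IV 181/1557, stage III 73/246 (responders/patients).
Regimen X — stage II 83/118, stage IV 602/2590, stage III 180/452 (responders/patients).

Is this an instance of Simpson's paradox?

No

Stage II: Drug A 45/71 = 63.4%, Regimen X 83/118 = 70.3% → Regimen X
Stage IV: Drug A 181/1557 = 11.6%, Regimen X 602/2590 = 23.2% → Regimen X
Stage III: Drug A 73/246 = 29.7%, Regimen X 180/452 = 39.8% → Regimen X
Overall: Drug A 299/1874 = 16.0%, Regimen X 865/3160 = 27.4% → Regimen X
Regimen X wins overall and in every disease group — no reversal.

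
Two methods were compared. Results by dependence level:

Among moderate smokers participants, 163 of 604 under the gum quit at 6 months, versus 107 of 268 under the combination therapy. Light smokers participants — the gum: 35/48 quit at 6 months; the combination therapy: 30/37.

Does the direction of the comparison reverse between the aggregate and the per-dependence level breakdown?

No

Moderate smokers: the gum 163/604 = 27.0%, the combination therapy 107/268 = 39.9% → the combination therapy
Light smokers: the gum 35/48 = 72.9%, the combination therapy 30/37 = 81.1% → the combination therapy
Overall: the gum 198/652 = 30.4%, the combination therapy 137/305 = 44.9% → the combination therapy
The combination therapy wins overall and in every dependence group — no reversal.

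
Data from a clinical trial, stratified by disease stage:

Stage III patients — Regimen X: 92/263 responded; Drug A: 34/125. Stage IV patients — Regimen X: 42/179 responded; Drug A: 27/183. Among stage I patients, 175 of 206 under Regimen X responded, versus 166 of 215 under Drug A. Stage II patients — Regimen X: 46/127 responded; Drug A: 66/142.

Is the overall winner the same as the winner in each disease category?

No

Stage III: Regimen X 92/263 = 35.0%, Drug A 34/125 = 27.2% → Regimen X
Stage IV: Regimen X 42/179 = 23.5%, Drug A 27/183 = 14.8% → Regimen X
Stage I: Regimen X 175/206 = 85.0%, Drug A 166/215 = 77.2% → Regimen X
Stage II: Regimen X 46/127 = 36.2%, Drug A 66/142 = 46.5% → Drug A
Overall: Regimen X 355/775 = 45.8%, Drug A 293/665 = 44.1% → Regimen X
Neither sweeps: Regimen X wins 3 of 4 groups, Drug A wins 1. Regimen X wins overall but not every group — no Simpson reversal.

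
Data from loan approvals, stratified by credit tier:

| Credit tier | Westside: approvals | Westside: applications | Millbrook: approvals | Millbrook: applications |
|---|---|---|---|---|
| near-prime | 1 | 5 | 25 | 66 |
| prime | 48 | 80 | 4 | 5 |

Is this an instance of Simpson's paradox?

Yes

Near-prime: Westside 1/5 = 20.0%, Millbrook 25/66 = 37.9% → Millbrook
Prime: Westside 48/80 = 60.0%, Millbrook 4/5 = 80.0% → Millbrook
Overall: Westside 49/85 = 57.6%, Millbrook 29/71 = 40.8% → Westside
Millbrook wins each credit group but Westside wins overall — the comparison reverses. Millbrook's applications skew toward near-prime, which has a lower base rate.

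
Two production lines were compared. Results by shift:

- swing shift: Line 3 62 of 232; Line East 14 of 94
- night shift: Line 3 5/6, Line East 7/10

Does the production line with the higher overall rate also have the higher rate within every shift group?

Swing shift: Line 3 62/232 = 26.7%, Line East 14/94 = 14.9% → Line 3
Night shift: Line 3 5/6 = 83.3%, Line East 7/10 = 70.0% → Line 3
Overall: Line 3 67/238 = 28.2%, Line East 21/104 = 20.2% → Line 3
Line 3 wins overall and in every shift group — no reversal.

Yes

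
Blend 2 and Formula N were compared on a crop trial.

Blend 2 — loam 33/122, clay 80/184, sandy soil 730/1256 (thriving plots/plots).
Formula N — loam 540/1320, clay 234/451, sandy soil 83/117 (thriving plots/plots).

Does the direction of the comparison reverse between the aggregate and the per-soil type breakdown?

Loam: Blend 2 33/122 = 27.0%, Formula N 540/1320 = 40.9% → Formula N
Clay: Blend 2 80/184 = 43.5%, Formula N 234/451 = 51.9% → Formula N
Sandy soil: Blend 2 730/1256 = 58.1%, Formula N 83/117 = 70.9% → Formula N
Overall: Blend 2 843/1562 = 54.0%, Formula N 857/1888 = 45.4% → Blend 2
Formula N wins each soil group but Blend 2 wins overall — the comparison reverses. Formula N's plots skew toward loam, which has a lower base rate.

Yes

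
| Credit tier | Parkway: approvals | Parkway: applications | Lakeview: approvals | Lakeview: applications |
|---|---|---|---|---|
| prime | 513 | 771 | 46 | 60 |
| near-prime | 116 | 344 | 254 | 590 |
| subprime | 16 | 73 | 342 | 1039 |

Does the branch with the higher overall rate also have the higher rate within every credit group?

Prime: Parkway 513/771 = 66.5%, Lakeview 46/60 = 76.7% → Lakeview
Near-prime: Parkway 116/344 = 33.7%, Lakeview 254/590 = 43.1% → Lakeview
Subprime: Parkway 16/73 = 21.9%, Lakeview 342/1039 = 32.9% → Lakeview
Overall: Parkway 645/1188 = 54.3%, Lakeview 642/1689 = 38.0% → Parkway
Lakeview wins each credit group but Parkway wins overall — the comparison reverses. Lakeview's applications skew toward subprime, which has a lower base rate.

No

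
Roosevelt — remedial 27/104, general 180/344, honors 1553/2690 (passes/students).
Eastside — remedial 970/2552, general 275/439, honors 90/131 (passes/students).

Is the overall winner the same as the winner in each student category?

Remedial: Roosevelt 27/104 = 26.0%, Eastside 970/2552 = 38.0% → Eastside
General: Roosevelt 180/344 = 52.3%, Eastside 275/439 = 62.6% → Eastside
Honors: Roosevelt 1553/2690 = 57.7%, Eastside 90/131 = 68.7% → Eastside
Overall: Roosevelt 1760/3138 = 56.1%, Eastside 1335/3122 = 42.8% → Roosevelt
Eastside wins each student group but Roosevelt wins overall — the comparison reverses. Eastside's students skew toward remedial, which has a lower base rate.

No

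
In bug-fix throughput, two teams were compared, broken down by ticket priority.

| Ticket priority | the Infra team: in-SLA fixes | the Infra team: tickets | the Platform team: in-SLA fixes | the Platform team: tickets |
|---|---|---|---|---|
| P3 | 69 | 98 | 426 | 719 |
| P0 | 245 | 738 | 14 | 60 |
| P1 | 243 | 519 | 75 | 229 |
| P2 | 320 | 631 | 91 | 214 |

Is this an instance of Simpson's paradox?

Yes

P3: the Infra team 69/98 = 70.4%, the Platform team 426/719 = 59.2% → the Infra team
P0: the Infra team 245/738 = 33.2%, the Platform team 14/60 = 23.3% → the Infra team
P1: the Infra team 243/519 = 46.8%, the Platform team 75/229 = 32.8% → the Infra team
P2: the Infra team 320/631 = 50.7%, the Platform team 91/214 = 42.5% → the Infra team
Overall: the Infra team 877/1986 = 44.2%, the Platform team 606/1222 = 49.6% → the Platform team
The Infra team wins each ticket group but the Platform team wins overall — the comparison reverses. The Infra team's tickets skew toward P0, which has a lower base rate.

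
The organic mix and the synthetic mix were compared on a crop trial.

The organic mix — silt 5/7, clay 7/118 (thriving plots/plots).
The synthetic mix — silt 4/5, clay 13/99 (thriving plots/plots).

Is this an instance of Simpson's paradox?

No

Silt: the organic mix 5/7 = 71.4%, the synthetic mix 4/5 = 80.0% → the synthetic mix
Clay: the organic mix 7/118 = 5.9%, the synthetic mix 13/99 = 13.1% → the synthetic mix
Overall: the organic mix 12/125 = 9.6%, the synthetic mix 17/104 = 16.3% → the synthetic mix
The synthetic mix wins overall and in every soil group — no reversal.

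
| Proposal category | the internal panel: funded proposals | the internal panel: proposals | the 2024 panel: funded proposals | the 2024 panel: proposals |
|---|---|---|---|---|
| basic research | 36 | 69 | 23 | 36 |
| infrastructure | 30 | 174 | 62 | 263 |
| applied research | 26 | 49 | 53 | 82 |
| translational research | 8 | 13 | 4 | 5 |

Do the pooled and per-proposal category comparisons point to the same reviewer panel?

Basic research: the internal panel 36/69 = 52.2%, the 2024 panel 23/36 = 63.9% → the 2024 panel
Infrastructure: the internal panel 30/174 = 17.2%, the 2024 panel 62/263 = 23.6% → the 2024 panel
Applied research: the internal panel 26/49 = 53.1%, the 2024 panel 53/82 = 64.6% → the 2024 panel
Translational research: the internal panel 8/13 = 61.5%, the 2024 panel 4/5 = 80.0% → the 2024 panel
Overall: the internal panel 100/305 = 32.8%, the 2024 panel 142/386 = 36.8% → the 2024 panel
The 2024 panel wins overall and in every proposal group — no reversal.

Yes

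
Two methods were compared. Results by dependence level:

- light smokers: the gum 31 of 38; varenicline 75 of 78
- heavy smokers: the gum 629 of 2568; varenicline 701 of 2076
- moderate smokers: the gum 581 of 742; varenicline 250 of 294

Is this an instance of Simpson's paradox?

No

Light smokers: the gum 31/38 = 81.6%, varenicline 75/78 = 96.2% → varenicline
Heavy smokers: the gum 629/2568 = 24.5%, varenicline 701/2076 = 33.8% → varenicline
Moderate smokers: the gum 581/742 = 78.3%, varenicline 250/294 = 85.0% → varenicline
Overall: the gum 1241/3348 = 37.1%, varenicline 1026/2448 = 41.9% → varenicline
Varenicline wins overall and in every dependence group — no reversal.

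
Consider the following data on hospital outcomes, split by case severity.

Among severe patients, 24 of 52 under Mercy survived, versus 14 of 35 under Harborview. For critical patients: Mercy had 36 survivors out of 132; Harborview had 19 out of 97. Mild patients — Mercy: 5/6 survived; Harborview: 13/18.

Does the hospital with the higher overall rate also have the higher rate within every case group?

Yes

Severe: Mercy 24/52 = 46.2%, Harborview 14/35 = 40.0% → Mercy
Critical: Mercy 36/132 = 27.3%, Harborview 19/97 = 19.6% → Mercy
Mild: Mercy 5/6 = 83.3%, Harborview 13/18 = 72.2% → Mercy
Overall: Mercy 65/190 = 34.2%, Harborview 46/150 = 30.7% → Mercy
Mercy wins overall and in every case group — no reversal.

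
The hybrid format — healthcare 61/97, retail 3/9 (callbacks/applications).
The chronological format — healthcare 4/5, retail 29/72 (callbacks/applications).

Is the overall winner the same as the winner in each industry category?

Healthcare: the hybrid format 61/97 = 62.9%, the chronological format 4/5 = 80.0% → the chronological format
Retail: the hybrid format 3/9 = 33.3%, the chronological format 29/72 = 40.3% → the chronological format
Overall: the hybrid format 64/106 = 60.4%, the chronological format 33/77 = 42.9% → the hybrid format
The chronological format wins each industry group but the hybrid format wins overall — the comparison reverses. The chronological format's applications skew toward retail, which has a lower base rate.

No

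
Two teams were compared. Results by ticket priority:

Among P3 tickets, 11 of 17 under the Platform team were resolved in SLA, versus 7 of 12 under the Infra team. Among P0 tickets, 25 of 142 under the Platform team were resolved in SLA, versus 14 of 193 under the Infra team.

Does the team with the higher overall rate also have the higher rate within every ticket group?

Yes

P3: the Platform team 11/17 = 64.7%, the Infra team 7/12 = 58.3% → the Platform team
P0: the Platform team 25/142 = 17.6%, the Infra team 14/193 = 7.3% → the Platform team
Overall: the Platform team 36/159 = 22.6%, the Infra team 21/205 = 10.2% → the Platform team
The Platform team wins overall and in every ticket group — no reversal.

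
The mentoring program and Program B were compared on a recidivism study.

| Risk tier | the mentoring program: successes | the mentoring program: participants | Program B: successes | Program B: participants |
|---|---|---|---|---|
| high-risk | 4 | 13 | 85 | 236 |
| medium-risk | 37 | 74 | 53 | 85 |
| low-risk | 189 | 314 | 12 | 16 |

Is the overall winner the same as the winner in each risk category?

High-risk: the mentoring program 4/13 = 30.8%, Program B 85/236 = 36.0% → Program B
Medium-risk: the mentoring program 37/74 = 50.0%, Program B 53/85 = 62.4% → Program B
Low-risk: the mentoring program 189/314 = 60.2%, Program B 12/16 = 75.0% → Program B
Overall: the mentoring program 230/401 = 57.4%, Program B 150/337 = 44.5% → the mentoring program
Program B wins each risk group but the mentoring program wins overall — the comparison reverses. Program B's participants skew toward high-risk, which has a lower base rate.

No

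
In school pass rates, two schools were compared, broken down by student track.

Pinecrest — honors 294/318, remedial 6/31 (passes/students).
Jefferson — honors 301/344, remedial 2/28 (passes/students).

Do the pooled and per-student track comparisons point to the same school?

Yes

Honors: Pinecrest 294/318 = 92.5%, Jefferson 301/344 = 87.5% → Pinecrest
Remedial: Pinecrest 6/31 = 19.4%, Jefferson 2/28 = 7.1% → Pinecrest
Overall: Pinecrest 300/349 = 86.0%, Jefferson 303/372 = 81.5% → Pinecrest
Pinecrest wins overall and in every student group — no reversal.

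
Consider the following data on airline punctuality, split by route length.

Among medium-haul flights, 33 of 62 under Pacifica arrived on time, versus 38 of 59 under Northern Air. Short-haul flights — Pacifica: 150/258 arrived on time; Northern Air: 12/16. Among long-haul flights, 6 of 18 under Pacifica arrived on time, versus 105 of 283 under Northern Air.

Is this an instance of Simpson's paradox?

Yes

Medium-haul: Pacifica 33/62 = 53.2%, Northern Air 38/59 = 64.4% → Northern Air
Short-haul: Pacifica 150/258 = 58.1%, Northern Air 12/16 = 75.0% → Northern Air
Long-haul: Pacifica 6/18 = 33.3%, Northern Air 105/283 = 37.1% → Northern Air
Overall: Pacifica 189/338 = 55.9%, Northern Air 155/358 = 43.3% → Pacifica
Northern Air wins each route group but Pacifica wins overall — the comparison reverses. Northern Air's flights skew toward long-haul, which has a lower base rate.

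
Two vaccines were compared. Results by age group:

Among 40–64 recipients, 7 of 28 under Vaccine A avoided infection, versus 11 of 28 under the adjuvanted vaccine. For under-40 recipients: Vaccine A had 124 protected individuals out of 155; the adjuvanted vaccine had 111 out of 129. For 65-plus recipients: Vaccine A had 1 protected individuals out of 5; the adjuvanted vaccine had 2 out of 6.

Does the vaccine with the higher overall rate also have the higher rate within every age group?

40–64: Vaccine A 7/28 = 25.0%, the adjuvanted vaccine 11/28 = 39.3% → the adjuvanted vaccine
Under-40: Vaccine A 124/155 = 80.0%, the adjuvanted vaccine 111/129 = 86.0% → the adjuvanted vaccine
65-plus: Vaccine A 1/5 = 20.0%, the adjuvanted vaccine 2/6 = 33.3% → the adjuvanted vaccine
Overall: Vaccine A 132/188 = 70.2%, the adjuvanted vaccine 124/163 = 76.1% → the adjuvanted vaccine
The adjuvanted vaccine wins overall and in every age group — no reversal.

Yes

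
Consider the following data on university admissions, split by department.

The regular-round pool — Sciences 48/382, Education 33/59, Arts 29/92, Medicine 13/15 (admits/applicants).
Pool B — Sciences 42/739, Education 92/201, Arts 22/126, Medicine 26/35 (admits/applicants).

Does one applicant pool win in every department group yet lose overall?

Sciences: the regular-round pool 48/382 = 12.6%, Pool B 42/739 = 5.7% → the regular-round pool
Education: the regular-round pool 33/59 = 55.9%, Pool B 92/201 = 45.8% → the regular-round pool
Arts: the regular-round pool 29/92 = 31.5%, Pool B 22/126 = 17.5% → the regular-round pool
Medicine: the regular-round pool 13/15 = 86.7%, Pool B 26/35 = 74.3% → the regular-round pool
Overall: the regular-round pool 123/548 = 22.4%, Pool B 182/1101 = 16.5% → the regular-round pool
The regular-round pool wins overall and in every department group — no reversal.

No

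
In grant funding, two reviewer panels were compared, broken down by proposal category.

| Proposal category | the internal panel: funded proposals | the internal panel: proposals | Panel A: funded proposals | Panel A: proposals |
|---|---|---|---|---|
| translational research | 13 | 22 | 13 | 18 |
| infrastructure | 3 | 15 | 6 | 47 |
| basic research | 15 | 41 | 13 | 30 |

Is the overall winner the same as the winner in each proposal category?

No

Translational research: the internal panel 13/22 = 59.1%, Panel A 13/18 = 72.2% → Panel A
Infrastructure: the internal panel 3/15 = 20.0%, Panel A 6/47 = 12.8% → the internal panel
Basic research: the internal panel 15/41 = 36.6%, Panel A 13/30 = 43.3% → Panel A
Overall: the internal panel 31/78 = 39.7%, Panel A 32/95 = 33.7% → the internal panel
Neither sweeps: the internal panel wins 1 of 3 groups, Panel A wins 2. The internal panel wins overall but not every group — no Simpson reversal.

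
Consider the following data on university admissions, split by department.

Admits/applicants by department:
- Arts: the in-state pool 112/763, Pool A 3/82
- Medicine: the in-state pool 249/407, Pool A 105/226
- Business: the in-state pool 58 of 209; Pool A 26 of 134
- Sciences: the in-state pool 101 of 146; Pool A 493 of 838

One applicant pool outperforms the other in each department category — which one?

the in-state pool

Arts: the in-state pool 112/763 = 14.7%, Pool A 3/82 = 3.7% → the in-state pool
Medicine: the in-state pool 249/407 = 61.2%, Pool A 105/226 = 46.5% → the in-state pool
Business: the in-state pool 58/209 = 27.8%, Pool A 26/134 = 19.4% → the in-state pool
Sciences: the in-state pool 101/146 = 69.2%, Pool A 493/838 = 58.8% → the in-state pool
The in-state pool has the higher rate in all 4 groups.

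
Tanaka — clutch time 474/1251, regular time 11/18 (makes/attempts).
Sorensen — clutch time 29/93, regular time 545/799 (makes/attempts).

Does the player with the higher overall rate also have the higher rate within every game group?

No

Clutch time: Tanaka 474/1251 = 37.9%, Sorensen 29/93 = 31.2% → Tanaka
Regular time: Tanaka 11/18 = 61.1%, Sorensen 545/799 = 68.2% → Sorensen
Overall: Tanaka 485/1269 = 38.2%, Sorensen 574/892 = 64.3% → Sorensen
Neither sweeps: Tanaka wins 1 of 2 groups, Sorensen wins 1. Sorensen wins overall but not every group — no Simpson reversal.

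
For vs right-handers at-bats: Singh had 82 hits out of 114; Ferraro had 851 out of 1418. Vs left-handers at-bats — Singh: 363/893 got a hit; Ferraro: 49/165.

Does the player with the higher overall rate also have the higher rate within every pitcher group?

No

Vs right-handers: Singh 82/114 = 71.9%, Ferraro 851/1418 = 60.0% → Singh
Vs left-handers: Singh 363/893 = 40.6%, Ferraro 49/165 = 29.7% → Singh
Overall: Singh 445/1007 = 44.2%, Ferraro 900/1583 = 56.9% → Ferraro
Singh wins each pitcher group but Ferraro wins overall — the comparison reverses. Singh's at-bats skew toward vs left-handers, which has a lower base rate.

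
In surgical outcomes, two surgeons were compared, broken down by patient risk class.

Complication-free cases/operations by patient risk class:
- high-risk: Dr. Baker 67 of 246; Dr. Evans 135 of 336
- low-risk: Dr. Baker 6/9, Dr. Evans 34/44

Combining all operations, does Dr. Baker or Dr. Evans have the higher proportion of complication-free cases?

Dr. Evans

High-risk: Dr. Baker 67/246 = 27.2%, Dr. Evans 135/336 = 40.2% → Dr. Evans
Low-risk: Dr. Baker 6/9 = 66.7%, Dr. Evans 34/44 = 77.3% → Dr. Evans
Overall: Dr. Baker 73/255 = 28.6%, Dr. Evans 169/380 = 44.5% → Dr. Evans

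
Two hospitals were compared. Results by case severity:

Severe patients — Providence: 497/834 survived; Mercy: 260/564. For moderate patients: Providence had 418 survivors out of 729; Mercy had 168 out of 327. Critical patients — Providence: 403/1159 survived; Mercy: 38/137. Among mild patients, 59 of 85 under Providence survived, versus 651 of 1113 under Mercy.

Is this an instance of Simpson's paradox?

Severe: Providence 497/834 = 59.6%, Mercy 260/564 = 46.1% → Providence
Moderate: Providence 418/729 = 57.3%, Mercy 168/327 = 51.4% → Providence
Critical: Providence 403/1159 = 34.8%, Mercy 38/137 = 27.7% → Providence
Mild: Providence 59/85 = 69.4%, Mercy 651/1113 = 58.5% → Providence
Overall: Providence 1377/2807 = 49.1%, Mercy 1117/2141 = 52.2% → Mercy
Providence wins each case group but Mercy wins overall — the comparison reverses. Providence's patients skew toward critical, which has a lower base rate.

Yes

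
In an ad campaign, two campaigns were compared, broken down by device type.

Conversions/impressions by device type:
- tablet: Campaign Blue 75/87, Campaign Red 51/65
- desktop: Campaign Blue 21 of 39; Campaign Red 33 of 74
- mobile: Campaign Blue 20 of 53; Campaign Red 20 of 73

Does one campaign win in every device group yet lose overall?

Tablet: Campaign Blue 75/87 = 86.2%, Campaign Red 51/65 = 78.5% → Campaign Blue
Desktop: Campaign Blue 21/39 = 53.8%, Campaign Red 33/74 = 44.6% → Campaign Blue
Mobile: Campaign Blue 20/53 = 37.7%, Campaign Red 20/73 = 27.4% → Campaign Blue
Overall: Campaign Blue 116/179 = 64.8%, Campaign Red 104/212 = 49.1% → Campaign Blue
Campaign Blue wins overall and in every device group — no reversal.

No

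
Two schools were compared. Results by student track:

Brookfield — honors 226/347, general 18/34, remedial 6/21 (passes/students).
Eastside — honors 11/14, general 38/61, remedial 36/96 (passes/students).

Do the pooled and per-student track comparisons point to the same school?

No

Honors: Brookfield 226/347 = 65.1%, Eastside 11/14 = 78.6% → Eastside
General: Brookfield 18/34 = 52.9%, Eastside 38/61 = 62.3% → Eastside
Remedial: Brookfield 6/21 = 28.6%, Eastside 36/96 = 37.5% → Eastside
Overall: Brookfield 250/402 = 62.2%, Eastside 85/171 = 49.7% → Brookfield
Eastside wins each student group but Brookfield wins overall — the comparison reverses. Eastside's students skew toward remedial, which has a lower base rate.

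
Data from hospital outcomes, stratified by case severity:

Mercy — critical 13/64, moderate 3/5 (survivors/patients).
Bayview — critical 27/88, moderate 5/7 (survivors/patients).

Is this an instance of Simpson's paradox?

Critical: Mercy 13/64 = 20.3%, Bayview 27/88 = 30.7% → Bayview
Moderate: Mercy 3/5 = 60.0%, Bayview 5/7 = 71.4% → Bayview
Overall: Mercy 16/69 = 23.2%, Bayview 32/95 = 33.7% → Bayview
Bayview wins overall and in every case group — no reversal.

No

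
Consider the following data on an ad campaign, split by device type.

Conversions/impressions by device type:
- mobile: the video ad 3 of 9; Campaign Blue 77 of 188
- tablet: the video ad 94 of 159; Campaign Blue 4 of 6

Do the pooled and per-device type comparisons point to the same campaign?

Mobile: the video ad 3/9 = 33.3%, Campaign Blue 77/188 = 41.0% → Campaign Blue
Tablet: the video ad 94/159 = 59.1%, Campaign Blue 4/6 = 66.7% → Campaign Blue
Overall: the video ad 97/168 = 57.7%, Campaign Blue 81/194 = 41.8% → the video ad
Campaign Blue wins each device group but the video ad wins overall — the comparison reverses. Campaign Blue's impressions skew toward mobile, which has a lower base rate.

No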